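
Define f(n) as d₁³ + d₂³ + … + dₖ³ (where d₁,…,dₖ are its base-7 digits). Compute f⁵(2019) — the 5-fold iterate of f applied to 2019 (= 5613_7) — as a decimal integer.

2019 = (5,6,1,3)_7 → 369
369 = (1,0,3,5)_7 → 153
153 = (3,0,6)_7 → 243
243 = (4,6,5)_7 → 405
405 = (1,1,1,6)_7 → 219

219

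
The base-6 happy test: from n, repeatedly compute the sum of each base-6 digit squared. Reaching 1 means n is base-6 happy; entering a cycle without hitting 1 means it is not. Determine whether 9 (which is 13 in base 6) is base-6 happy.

not base-6 happy

9 = (1,3)_6 → 10
10 = (1,4)_6 → 17
17 = (2,5)_6 → 29
29 = (4,5)_6 → 41
41 = (1,0,5)_6 → 26
26 = (4,2)_6 → 20
20 = (3,2)_6 → 13
13 = (2,1)_6 → 5
5 = (5)_6 → 25
25 = (4,1)_6 → 17  — 17 already seen; the sequence cycles without reaching 1.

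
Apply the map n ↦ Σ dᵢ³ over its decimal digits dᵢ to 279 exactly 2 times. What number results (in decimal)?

513

279 → 2³ + 7³ + 9³ = 1080
1080 → 1³ + 0³ + 8³ + 0³ = 513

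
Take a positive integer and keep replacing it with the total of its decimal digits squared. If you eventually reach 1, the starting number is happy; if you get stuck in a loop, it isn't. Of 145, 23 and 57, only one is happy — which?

23

145: 145 → 42 → 20 → 4 → 16 → 37 → 58 → 89 → 145  — repeats 145 (not happy)
23: 23 → 13 → 10 → 1  — reaches 1 (happy)
57: 57 → 74 → 65 → 61 → 37 → 58 → 89 → 145 → 42 → 20 → 4 → 16 → 37  — repeats 37 (not happy)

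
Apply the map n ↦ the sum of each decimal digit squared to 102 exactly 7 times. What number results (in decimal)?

42

102 → 1² + 0² + 2² = 1 + 0 + 4 = 5
5 → 5² = 25
25 → 2² + 5² = 4 + 25 = 29
29 → 2² + 9² = 4 + 81 = 85
85 → 8² + 5² = 64 + 25 = 89
89 → 8² + 9² = 64 + 81 = 145
145 → 1² + 4² + 5² = 1 + 16 + 25 = 42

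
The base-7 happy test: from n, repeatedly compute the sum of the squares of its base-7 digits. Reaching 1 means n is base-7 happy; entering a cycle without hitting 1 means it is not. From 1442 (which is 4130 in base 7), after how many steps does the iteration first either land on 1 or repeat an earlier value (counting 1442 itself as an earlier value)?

1442 = (4,1,3,0)_7 → 4² + 1² + 3² + 0² = 16 + 1 + 9 + 0 = 26
26 = (3,5)_7 → 3² + 5² = 9 + 25 = 34
34 = (4,6)_7 → 4² + 6² = 16 + 36 = 52
52 = (1,0,3)_7 → 1² + 0² + 3² = 1 + 0 + 9 = 10
10 = (1,3)_7 → 1² + 3² = 1 + 9 = 10  — 10 repeats.
That took 5 steps.

5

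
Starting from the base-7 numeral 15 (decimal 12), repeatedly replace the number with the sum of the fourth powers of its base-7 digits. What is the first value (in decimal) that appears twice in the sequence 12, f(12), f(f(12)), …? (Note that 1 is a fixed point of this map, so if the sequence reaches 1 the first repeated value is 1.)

2258

12 = (1,5)_7 → 1⁴ + 5⁴ = 1 + 625 = 626
626 = (1,5,5,3)_7 → 1⁴ + 5⁴ + 5⁴ + 3⁴ = 1 + 625 + 625 + 81 = 1332
1332 = (3,6,1,2)_7 → 3⁴ + 6⁴ + 1⁴ + 2⁴ = 81 + 1296 + 1 + 16 = 1394
1394 = (4,0,3,1)_7 → 4⁴ + 0⁴ + 3⁴ + 1⁴ = 256 + 0 + 81 + 1 = 338
338 = (6,6,2)_7 → 6⁴ + 6⁴ + 2⁴ = 1296 + 1296 + 16 = 2608
2608 = (1,0,4,1,4)_7 → 1⁴ + 0⁴ + 4⁴ + 1⁴ + 4⁴ = 1 + 0 + 256 + 1 + 256 = 514
514 = (1,3,3,3)_7 → 1⁴ + 3⁴ + 3⁴ + 3⁴ = 1 + 81 + 81 + 81 = 244
244 = (4,6,6)_7 → 4⁴ + 6⁴ + 6⁴ = 256 + 1296 + 1296 = 2848
2848 = (1,1,2,0,6)_7 → 1⁴ + 1⁴ + 2⁴ + 0⁴ + 6⁴ = 1 + 1 + 16 + 0 + 1296 = 1314
1314 = (3,5,5,5)_7 → 3⁴ + 5⁴ + 5⁴ + 5⁴ = 81 + 625 + 625 + 625 = 1956
1956 = (5,4,6,3)_7 → 5⁴ + 4⁴ + 6⁴ + 3⁴ = 625 + 256 + 1296 + 81 = 2258
2258 = (6,4,0,4)_7 → 6⁴ + 4⁴ + 0⁴ + 4⁴ = 1296 + 256 + 0 + 256 = 1808
1808 = (5,1,6,2)_7 → 5⁴ + 1⁴ + 6⁴ + 2⁴ = 625 + 1 + 1296 + 16 = 1938
1938 = (5,4,3,6)_7 → 5⁴ + 4⁴ + 3⁴ + 6⁴ = 625 + 256 + 81 + 1296 = 2258  — 2258 already appeared earlier.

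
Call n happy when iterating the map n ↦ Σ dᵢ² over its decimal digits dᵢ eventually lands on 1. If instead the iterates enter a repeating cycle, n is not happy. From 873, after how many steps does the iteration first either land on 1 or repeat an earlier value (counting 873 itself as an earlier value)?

14

873 → 8² + 7² + 3² = 64 + 49 + 9 = 122
122 → 1² + 2² + 2² = 1 + 4 + 4 = 9
9 → 9² = 81
81 → 8² + 1² = 64 + 1 = 65
65 → 6² + 5² = 36 + 25 = 61
61 → 6² + 1² = 36 + 1 = 37
37 → 3² + 7² = 9 + 49 = 58
58 → 5² + 8² = 25 + 64 = 89
89 → 8² + 9² = 64 + 81 = 145
145 → 1² + 4² + 5² = 1 + 16 + 25 = 42
42 → 4² + 2² = 16 + 4 = 20
20 → 2² + 0² = 4 + 0 = 4
4 → 4² = 16
16 → 1² + 6² = 1 + 36 = 37  — 37 repeats.
That took 14 steps.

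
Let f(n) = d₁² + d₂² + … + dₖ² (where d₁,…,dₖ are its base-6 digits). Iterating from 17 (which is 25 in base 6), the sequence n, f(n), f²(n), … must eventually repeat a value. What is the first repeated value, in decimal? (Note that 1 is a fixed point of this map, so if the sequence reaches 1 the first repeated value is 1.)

17

17 = (2,5)_6 → 2² + 5² = 4 + 25 = 29
29 = (4,5)_6 → 4² + 5² = 16 + 25 = 41
41 = (1,0,5)_6 → 1² + 0² + 5² = 1 + 0 + 25 = 26
26 = (4,2)_6 → 4² + 2² = 16 + 4 = 20
20 = (3,2)_6 → 3² + 2² = 9 + 4 = 13
13 = (2,1)_6 → 2² + 1² = 4 + 1 = 5
5 = (5)_6 → 5² = 25
25 = (4,1)_6 → 4² + 1² = 16 + 1 = 17  — 17 already appeared earlier.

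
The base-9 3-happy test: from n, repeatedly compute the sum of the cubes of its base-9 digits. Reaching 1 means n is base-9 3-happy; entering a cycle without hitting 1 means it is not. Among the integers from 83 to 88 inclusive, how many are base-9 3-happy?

1

83: 83 → 9 → 1  (reaches 1)
84: 84 → 28 → 28  (repeats 28)
85: 85 → 65 → 351 → 91 → 3 → 27 → 27  (repeats 27)
86: 86 → 126 → 126  (repeats 126)
87: 87 → 217 → 225 → 351 → 91 → 3 → 27 → 27  (repeats 27)
88: 88 → 344 → 80 → 1024 → 496 → 218 → 232 → 694 → 638 → 1198 → 470 → 476 → 980 → 540 → 432 → 152 → 856 → 128 → 134 → 638  (repeats 638)
base-9 3-happy: 83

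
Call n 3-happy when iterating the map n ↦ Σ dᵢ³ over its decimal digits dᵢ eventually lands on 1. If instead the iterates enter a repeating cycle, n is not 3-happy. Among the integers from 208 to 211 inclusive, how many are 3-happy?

208: 208 → 520 → 133 → 55 → 250 → 133  — not 3-happy
209: 209 → 737 → 713 → 371 → 371  — not 3-happy
210: 210 → 9 → 729 → 1080 → 513 → 153 → 153  — not 3-happy
211: 211 → 10 → 1  — 3-happy
3-happy: 211

1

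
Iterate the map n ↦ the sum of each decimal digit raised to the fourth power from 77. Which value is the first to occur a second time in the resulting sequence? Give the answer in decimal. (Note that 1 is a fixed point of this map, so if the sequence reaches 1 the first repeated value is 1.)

13139

77 → 7⁴ + 7⁴ = 4802
4802 → 4⁴ + 8⁴ + 0⁴ + 2⁴ = 4368
4368 → 4⁴ + 3⁴ + 6⁴ + 8⁴ = 5729
5729 → 5⁴ + 7⁴ + 2⁴ + 9⁴ = 9603
9603 → 9⁴ + 6⁴ + 0⁴ + 3⁴ = 7938
7938 → 7⁴ + 9⁴ + 3⁴ + 8⁴ = 13139
13139 → 1⁴ + 3⁴ + 1⁴ + 3⁴ + 9⁴ = 6725
6725 → 6⁴ + 7⁴ + 2⁴ + 5⁴ = 4338
4338 → 4⁴ + 3⁴ + 3⁴ + 8⁴ = 4514
4514 → 4⁴ + 5⁴ + 1⁴ + 4⁴ = 1138
1138 → 1⁴ + 1⁴ + 3⁴ + 8⁴ = 4179
4179 → 4⁴ + 1⁴ + 7⁴ + 9⁴ = 9219
9219 → 9⁴ + 2⁴ + 1⁴ + 9⁴ = 13139  — 13139 already appeared earlier.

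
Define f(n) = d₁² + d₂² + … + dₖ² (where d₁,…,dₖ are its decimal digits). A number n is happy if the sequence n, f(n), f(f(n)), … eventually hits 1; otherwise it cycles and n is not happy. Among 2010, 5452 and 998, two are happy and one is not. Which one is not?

2010

2010: 2010 → 5 → 25 → 29 → 85 → 89 → 145 → 42 → 20 → 4 → 16 → 37 → 58 → 89  — repeats 89 (not happy)
5452: 5452 → 70 → 49 → 97 → 130 → 10 → 1  — reaches 1 (happy)
998: 998 → 226 → 44 → 32 → 13 → 10 → 1  — reaches 1 (happy)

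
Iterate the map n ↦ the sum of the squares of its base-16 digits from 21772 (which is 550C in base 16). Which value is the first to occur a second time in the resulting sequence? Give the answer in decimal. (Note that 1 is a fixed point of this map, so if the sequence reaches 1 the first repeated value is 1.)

21772 = (5,5,0,12)_16 → 5² + 5² + 0² + 12² = 25 + 25 + 0 + 144 = 194
194 = (12,2)_16 → 12² + 2² = 144 + 4 = 148
148 = (9,4)_16 → 9² + 4² = 81 + 16 = 97
97 = (6,1)_16 → 6² + 1² = 36 + 1 = 37
37 = (2,5)_16 → 2² + 5² = 4 + 25 = 29
29 = (1,13)_16 → 1² + 13² = 1 + 169 = 170
170 = (10,10)_16 → 10² + 10² = 100 + 100 = 200
200 = (12,8)_16 → 12² + 8² = 144 + 64 = 208
208 = (13,0)_16 → 13² + 0² = 169 + 0 = 169
169 = (10,9)_16 → 10² + 9² = 100 + 81 = 181
181 = (11,5)_16 → 11² + 5² = 121 + 25 = 146
146 = (9,2)_16 → 9² + 2² = 81 + 4 = 85
85 = (5,5)_16 → 5² + 5² = 25 + 25 = 50
50 = (3,2)_16 → 3² + 2² = 9 + 4 = 13
13 = (13)_16 → 13² = 169  — 169 already appeared earlier.

169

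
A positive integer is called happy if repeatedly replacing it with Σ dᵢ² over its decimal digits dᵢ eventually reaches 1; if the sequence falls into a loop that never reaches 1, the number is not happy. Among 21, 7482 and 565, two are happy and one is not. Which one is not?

21: 21 → 5 → 25 → 29 → 85 → 89 → 145 → 42 → 20 → 4 → 16 → 37 → 58 → 89  — repeats 89 (not happy)
7482: 7482 → 133 → 19 → 82 → 68 → 100 → 1  — reaches 1 (happy)
565: 565 → 86 → 100 → 1  — reaches 1 (happy)

21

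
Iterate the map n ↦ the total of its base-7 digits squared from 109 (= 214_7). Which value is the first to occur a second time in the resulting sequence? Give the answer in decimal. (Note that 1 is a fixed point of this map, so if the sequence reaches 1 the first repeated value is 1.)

25

109 = (2,1,4)_7 → 2² + 1² + 4² = 4 + 1 + 16 = 21
21 = (3,0)_7 → 3² + 0² = 9 + 0 = 9
9 = (1,2)_7 → 1² + 2² = 1 + 4 = 5
5 = (5)_7 → 5² = 25
25 = (3,4)_7 → 3² + 4² = 9 + 16 = 25  — 25 already appeared earlier.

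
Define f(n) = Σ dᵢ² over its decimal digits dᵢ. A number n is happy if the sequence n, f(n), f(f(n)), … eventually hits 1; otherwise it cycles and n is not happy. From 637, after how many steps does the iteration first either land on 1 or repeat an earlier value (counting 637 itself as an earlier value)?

637 → 6² + 3² + 7² = 36 + 9 + 49 = 94
94 → 9² + 4² = 81 + 16 = 97
97 → 9² + 7² = 81 + 49 = 130
130 → 1² + 3² + 0² = 1 + 9 + 0 = 10
10 → 1² + 0² = 1 + 0 = 1  — reached 1.
That took 5 steps.

5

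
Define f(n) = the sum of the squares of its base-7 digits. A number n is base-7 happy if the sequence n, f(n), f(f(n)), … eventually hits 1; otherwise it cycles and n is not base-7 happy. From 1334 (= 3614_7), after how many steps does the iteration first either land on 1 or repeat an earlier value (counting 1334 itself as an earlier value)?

1334 = (3,6,1,4)_7 → 3² + 6² + 1² + 4² = 62
62 = (1,1,6)_7 → 1² + 1² + 6² = 38
38 = (5,3)_7 → 5² + 3² = 34
34 = (4,6)_7 → 4² + 6² = 52
52 = (1,0,3)_7 → 1² + 0² + 3² = 10
10 = (1,3)_7 → 1² + 3² = 10  — 10 repeats.
That took 6 steps.

6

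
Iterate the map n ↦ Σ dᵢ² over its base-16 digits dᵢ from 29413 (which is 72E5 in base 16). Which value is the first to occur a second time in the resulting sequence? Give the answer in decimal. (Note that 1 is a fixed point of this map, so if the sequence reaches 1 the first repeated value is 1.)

1

29413 = (7,2,14,5)_16 → 7² + 2² + 14² + 5² = 49 + 4 + 196 + 25 = 274
274 = (1,1,2)_16 → 1² + 1² + 2² = 1 + 1 + 4 = 6
6 = (6)_16 → 6² = 36
36 = (2,4)_16 → 2² + 4² = 4 + 16 = 20
20 = (1,4)_16 → 1² + 4² = 1 + 16 = 17
17 = (1,1)_16 → 1² + 1² = 1 + 1 = 2
2 = (2)_16 → 2² = 4
4 = (4)_16 → 4² = 16
16 = (1,0)_16 → 1² + 0² = 1 + 0 = 1  — reached the fixed point 1.
1 → 1, so 1 is the first repeated value.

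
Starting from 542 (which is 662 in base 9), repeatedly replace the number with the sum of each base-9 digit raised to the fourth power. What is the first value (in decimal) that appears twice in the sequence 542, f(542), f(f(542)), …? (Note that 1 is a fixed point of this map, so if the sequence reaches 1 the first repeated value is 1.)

542 = (6,6,2)_9 → 2608
2608 = (3,5,1,7)_9 → 3108
3108 = (4,2,3,3)_9 → 434
434 = (5,3,2)_9 → 722
722 = (8,8,2)_9 → 8208
8208 = (1,2,2,3,0)_9 → 114
114 = (1,3,6)_9 → 1378
1378 = (1,8,0,1)_9 → 4098
4098 = (5,5,5,3)_9 → 1956
1956 = (2,6,1,3)_9 → 1394
1394 = (1,8,1,8)_9 → 8194
8194 = (1,2,2,1,4)_9 → 290
290 = (3,5,2)_9 → 722  — 722 already appeared earlier.

722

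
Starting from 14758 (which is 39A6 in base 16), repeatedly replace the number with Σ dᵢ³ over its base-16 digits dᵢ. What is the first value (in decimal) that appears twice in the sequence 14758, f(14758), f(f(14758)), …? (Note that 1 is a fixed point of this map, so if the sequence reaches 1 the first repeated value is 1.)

1456

14758 = (3,9,10,6)_16 → 3³ + 9³ + 10³ + 6³ = 27 + 729 + 1000 + 216 = 1972
1972 = (7,11,4)_16 → 7³ + 11³ + 4³ = 343 + 1331 + 64 = 1738
1738 = (6,12,10)_16 → 6³ + 12³ + 10³ = 216 + 1728 + 1000 = 2944
2944 = (11,8,0)_16 → 11³ + 8³ + 0³ = 1331 + 512 + 0 = 1843
1843 = (7,3,3)_16 → 7³ + 3³ + 3³ = 343 + 27 + 27 = 397
397 = (1,8,13)_16 → 1³ + 8³ + 13³ = 1 + 512 + 2197 = 2710
2710 = (10,9,6)_16 → 10³ + 9³ + 6³ = 1000 + 729 + 216 = 1945
1945 = (7,9,9)_16 → 7³ + 9³ + 9³ = 343 + 729 + 729 = 1801
1801 = (7,0,9)_16 → 7³ + 0³ + 9³ = 343 + 0 + 729 = 1072
1072 = (4,3,0)_16 → 4³ + 3³ + 0³ = 64 + 27 + 0 = 91
91 = (5,11)_16 → 5³ + 11³ = 125 + 1331 = 1456
1456 = (5,11,0)_16 → 5³ + 11³ + 0³ = 125 + 1331 + 0 = 1456  — 1456 already appeared earlier.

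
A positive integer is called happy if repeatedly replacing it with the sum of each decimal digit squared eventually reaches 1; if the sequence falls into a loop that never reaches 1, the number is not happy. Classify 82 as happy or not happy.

happy

82 → 8² + 2² = 68
68 → 6² + 8² = 100
100 → 1² + 0² + 0² = 1  — reached 1.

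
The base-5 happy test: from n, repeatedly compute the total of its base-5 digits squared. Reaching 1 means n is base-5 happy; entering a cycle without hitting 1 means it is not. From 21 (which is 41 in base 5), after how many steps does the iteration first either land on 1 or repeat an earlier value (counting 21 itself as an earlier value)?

3

21 = (4,1)_5 → 17
17 = (3,2)_5 → 13
13 = (2,3)_5 → 13  — 13 repeats.
That took 3 steps.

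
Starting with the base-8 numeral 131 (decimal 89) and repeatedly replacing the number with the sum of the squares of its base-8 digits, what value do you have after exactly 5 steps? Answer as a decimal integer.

10

89 = (1,3,1)_8 → 11
11 = (1,3)_8 → 10
10 = (1,2)_8 → 5
5 = (5)_8 → 25
25 = (3,1)_8 → 10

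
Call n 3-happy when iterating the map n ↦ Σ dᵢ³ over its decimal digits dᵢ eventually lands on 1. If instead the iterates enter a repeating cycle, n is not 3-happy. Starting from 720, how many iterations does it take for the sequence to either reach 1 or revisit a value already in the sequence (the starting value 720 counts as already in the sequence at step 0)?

720 → 7³ + 2³ + 0³ = 351
351 → 3³ + 5³ + 1³ = 153
153 → 1³ + 5³ + 3³ = 153  — 153 repeats.
That took 3 steps.

3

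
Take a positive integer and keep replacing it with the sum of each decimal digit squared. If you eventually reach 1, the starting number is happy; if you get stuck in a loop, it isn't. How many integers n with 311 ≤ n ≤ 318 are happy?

311: 311 → 11 → 2 → 4 → 16 → 37 → 58 → 89 → 145 → 42 → 20 → 4  — not happy
312: 312 → 14 → 17 → 50 → 25 → 29 → 85 → 89 → 145 → 42 → 20 → 4 → 16 → 37 → 58 → 89  — not happy
313: 313 → 19 → 82 → 68 → 100 → 1  — happy
314: 314 → 26 → 40 → 16 → 37 → 58 → 89 → 145 → 42 → 20 → 4 → 16  — not happy
315: 315 → 35 → 34 → 25 → 29 → 85 → 89 → 145 → 42 → 20 → 4 → 16 → 37 → 58 → 89  — not happy
316: 316 → 46 → 52 → 29 → 85 → 89 → 145 → 42 → 20 → 4 → 16 → 37 → 58 → 89  — not happy
317: 317 → 59 → 106 → 37 → 58 → 89 → 145 → 42 → 20 → 4 → 16 → 37  — not happy
318: 318 → 74 → 65 → 61 → 37 → 58 → 89 → 145 → 42 → 20 → 4 → 16 → 37  — not happy
happy: 313

1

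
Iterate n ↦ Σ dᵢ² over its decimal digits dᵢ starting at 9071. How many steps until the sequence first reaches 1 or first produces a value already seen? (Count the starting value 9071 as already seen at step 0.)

12

9071 → 9² + 0² + 7² + 1² = 131
131 → 1² + 3² + 1² = 11
11 → 1² + 1² = 2
2 → 2² = 4
4 → 4² = 16
16 → 1² + 6² = 37
37 → 3² + 7² = 58
58 → 5² + 8² = 89
89 → 8² + 9² = 145
145 → 1² + 4² + 5² = 42
42 → 4² + 2² = 20
20 → 2² + 0² = 4  — 4 repeats.
That took 12 steps.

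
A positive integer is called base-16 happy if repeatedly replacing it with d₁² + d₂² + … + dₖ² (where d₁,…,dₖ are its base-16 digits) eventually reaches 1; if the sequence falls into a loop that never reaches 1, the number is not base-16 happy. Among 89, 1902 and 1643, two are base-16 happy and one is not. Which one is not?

89: 89 → 106 → 136 → 128 → 64 → 16 → 1  — reaches 1 (base-16 happy)
1902: 1902 → 281 → 83 → 34 → 8 → 64 → 16 → 1  — reaches 1 (base-16 happy)
1643: 1643 → 193 → 145 → 82 → 29 → 170 → 200 → 208 → 169 → 181 → 146 → 85 → 50 → 13 → 169  — repeats 169 (not base-16 happy)

1643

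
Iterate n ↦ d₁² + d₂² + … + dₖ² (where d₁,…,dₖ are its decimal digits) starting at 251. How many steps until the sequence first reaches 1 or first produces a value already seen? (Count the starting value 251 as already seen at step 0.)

14

251 → 2² + 5² + 1² = 30
30 → 3² + 0² = 9
9 → 9² = 81
81 → 8² + 1² = 65
65 → 6² + 5² = 61
61 → 6² + 1² = 37
37 → 3² + 7² = 58
58 → 5² + 8² = 89
89 → 8² + 9² = 145
145 → 1² + 4² + 5² = 42
42 → 4² + 2² = 20
20 → 2² + 0² = 4
4 → 4² = 16
16 → 1² + 6² = 37  — 37 repeats.
That took 14 steps.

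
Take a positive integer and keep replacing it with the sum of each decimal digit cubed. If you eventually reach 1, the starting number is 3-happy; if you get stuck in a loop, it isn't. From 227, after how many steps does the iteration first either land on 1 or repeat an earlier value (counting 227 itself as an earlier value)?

9

227 → 2³ + 2³ + 7³ = 8 + 8 + 343 = 359
359 → 3³ + 5³ + 9³ = 27 + 125 + 729 = 881
881 → 8³ + 8³ + 1³ = 512 + 512 + 1 = 1025
1025 → 1³ + 0³ + 2³ + 5³ = 1 + 0 + 8 + 125 = 134
134 → 1³ + 3³ + 4³ = 1 + 27 + 64 = 92
92 → 9³ + 2³ = 729 + 8 = 737
737 → 7³ + 3³ + 7³ = 343 + 27 + 343 = 713
713 → 7³ + 1³ + 3³ = 343 + 1 + 27 = 371
371 → 3³ + 7³ + 1³ = 27 + 343 + 1 = 371  — 371 repeats.
That took 9 steps.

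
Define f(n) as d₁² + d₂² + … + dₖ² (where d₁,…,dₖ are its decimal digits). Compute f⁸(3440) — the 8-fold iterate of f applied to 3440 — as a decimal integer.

3440 → 3² + 4² + 4² + 0² = 41
41 → 4² + 1² = 17
17 → 1² + 7² = 50
50 → 5² + 0² = 25
25 → 2² + 5² = 29
29 → 2² + 9² = 85
85 → 8² + 5² = 89
89 → 8² + 9² = 145

145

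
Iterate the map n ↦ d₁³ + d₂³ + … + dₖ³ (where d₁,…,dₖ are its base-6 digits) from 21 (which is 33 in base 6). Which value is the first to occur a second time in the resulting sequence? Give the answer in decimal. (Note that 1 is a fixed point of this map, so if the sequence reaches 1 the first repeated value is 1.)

21 = (3,3)_6 → 3³ + 3³ = 27 + 27 = 54
54 = (1,3,0)_6 → 1³ + 3³ + 0³ = 1 + 27 + 0 = 28
28 = (4,4)_6 → 4³ + 4³ = 64 + 64 = 128
128 = (3,3,2)_6 → 3³ + 3³ + 2³ = 27 + 27 + 8 = 62
62 = (1,4,2)_6 → 1³ + 4³ + 2³ = 1 + 64 + 8 = 73
73 = (2,0,1)_6 → 2³ + 0³ + 1³ = 8 + 0 + 1 = 9
9 = (1,3)_6 → 1³ + 3³ = 1 + 27 = 28  — 28 already appeared earlier.

28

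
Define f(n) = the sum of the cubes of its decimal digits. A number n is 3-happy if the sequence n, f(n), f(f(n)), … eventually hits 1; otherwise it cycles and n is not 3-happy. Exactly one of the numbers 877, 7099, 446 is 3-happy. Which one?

877

877: 877 → 1198 → 1243 → 100 → 1  — reaches 1 (3-happy)
7099: 7099 → 1801 → 514 → 190 → 730 → 370 → 370  — repeats 370 (not 3-happy)
446: 446 → 344 → 155 → 251 → 134 → 92 → 737 → 713 → 371 → 371  — repeats 371 (not 3-happy)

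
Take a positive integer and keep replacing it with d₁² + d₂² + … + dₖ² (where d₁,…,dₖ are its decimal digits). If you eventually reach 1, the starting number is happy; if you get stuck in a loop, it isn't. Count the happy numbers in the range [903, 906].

903: 903 → 90 → 81 → 65 → 61 → 37 → 58 → 89 → 145 → 42 → 20 → 4 → 16 → 37  (repeats 37)
904: 904 → 97 → 130 → 10 → 1  (reaches 1)
905: 905 → 106 → 37 → 58 → 89 → 145 → 42 → 20 → 4 → 16 → 37  (repeats 37)
906: 906 → 117 → 51 → 26 → 40 → 16 → 37 → 58 → 89 → 145 → 42 → 20 → 4 → 16  (repeats 16)
happy: 904

1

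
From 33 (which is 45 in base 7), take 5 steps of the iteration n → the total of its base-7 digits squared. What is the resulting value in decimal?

33 = (4,5)_7 → 4² + 5² = 16 + 25 = 41
41 = (5,6)_7 → 5² + 6² = 25 + 36 = 61
61 = (1,1,5)_7 → 1² + 1² + 5² = 1 + 1 + 25 = 27
27 = (3,6)_7 → 3² + 6² = 9 + 36 = 45
45 = (6,3)_7 → 6² + 3² = 36 + 9 = 45

45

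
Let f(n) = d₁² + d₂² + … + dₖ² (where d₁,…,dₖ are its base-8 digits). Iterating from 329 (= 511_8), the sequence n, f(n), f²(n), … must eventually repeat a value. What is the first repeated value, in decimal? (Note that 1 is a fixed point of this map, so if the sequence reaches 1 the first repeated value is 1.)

1

329 = (5,1,1)_8 → 5² + 1² + 1² = 25 + 1 + 1 = 27
27 = (3,3)_8 → 3² + 3² = 9 + 9 = 18
18 = (2,2)_8 → 2² + 2² = 4 + 4 = 8
8 = (1,0)_8 → 1² + 0² = 1 + 0 = 1  — reached the fixed point 1.
1 → 1, so 1 is the first repeated value.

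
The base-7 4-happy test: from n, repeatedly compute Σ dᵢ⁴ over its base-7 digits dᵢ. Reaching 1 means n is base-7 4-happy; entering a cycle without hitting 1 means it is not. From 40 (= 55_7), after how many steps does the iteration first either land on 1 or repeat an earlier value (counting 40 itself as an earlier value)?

40 = (5,5)_7 → 5⁴ + 5⁴ = 1250
1250 = (3,4,3,4)_7 → 3⁴ + 4⁴ + 3⁴ + 4⁴ = 674
674 = (1,6,5,2)_7 → 1⁴ + 6⁴ + 5⁴ + 2⁴ = 1938
1938 = (5,4,3,6)_7 → 5⁴ + 4⁴ + 3⁴ + 6⁴ = 2258
2258 = (6,4,0,4)_7 → 6⁴ + 4⁴ + 0⁴ + 4⁴ = 1808
1808 = (5,1,6,2)_7 → 5⁴ + 1⁴ + 6⁴ + 2⁴ = 1938  — 1938 repeats.
That took 6 steps.

6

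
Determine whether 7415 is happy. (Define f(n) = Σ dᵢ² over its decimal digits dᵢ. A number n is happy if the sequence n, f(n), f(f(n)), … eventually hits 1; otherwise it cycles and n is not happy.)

happy

7415 → 91
91 → 82
82 → 68
68 → 100
100 → 1  — reached 1.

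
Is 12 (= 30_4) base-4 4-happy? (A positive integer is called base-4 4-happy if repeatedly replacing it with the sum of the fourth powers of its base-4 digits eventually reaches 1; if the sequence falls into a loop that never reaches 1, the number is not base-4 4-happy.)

12 = (3,0)_4 → 81
81 = (1,1,0,1)_4 → 3
3 = (3)_4 → 81  — 81 already seen; the sequence cycles without reaching 1.

not base-4 4-happy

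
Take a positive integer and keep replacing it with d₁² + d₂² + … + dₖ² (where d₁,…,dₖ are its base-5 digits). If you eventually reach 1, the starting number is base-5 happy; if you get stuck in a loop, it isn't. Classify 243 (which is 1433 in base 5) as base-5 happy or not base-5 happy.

base-5 happy

243 = (1,4,3,3)_5 → 35
35 = (1,2,0)_5 → 5
5 = (1,0)_5 → 1  — reached 1.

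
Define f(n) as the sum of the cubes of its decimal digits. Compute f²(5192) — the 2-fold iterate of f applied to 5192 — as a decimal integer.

5192 → 5³ + 1³ + 9³ + 2³ = 863
863 → 8³ + 6³ + 3³ = 755

755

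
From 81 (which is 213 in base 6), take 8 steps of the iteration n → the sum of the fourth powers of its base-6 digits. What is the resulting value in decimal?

256

81 = (2,1,3)_6 → 2⁴ + 1⁴ + 3⁴ = 98
98 = (2,4,2)_6 → 2⁴ + 4⁴ + 2⁴ = 288
288 = (1,2,0,0)_6 → 1⁴ + 2⁴ + 0⁴ + 0⁴ = 17
17 = (2,5)_6 → 2⁴ + 5⁴ = 641
641 = (2,5,4,5)_6 → 2⁴ + 5⁴ + 4⁴ + 5⁴ = 1522
1522 = (1,1,0,1,4)_6 → 1⁴ + 1⁴ + 0⁴ + 1⁴ + 4⁴ = 259
259 = (1,1,1,1)_6 → 1⁴ + 1⁴ + 1⁴ + 1⁴ = 4
4 = (4)_6 → 4⁴ = 256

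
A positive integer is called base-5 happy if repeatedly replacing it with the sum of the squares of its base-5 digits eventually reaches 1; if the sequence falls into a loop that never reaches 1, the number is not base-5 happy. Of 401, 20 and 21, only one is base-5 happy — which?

401: 401 → 11 → 5 → 1  — reaches 1 (base-5 happy)
20: 20 → 16 → 10 → 4 → 16  — repeats 16 (not base-5 happy)
21: 21 → 17 → 13 → 13  — repeats 13 (not base-5 happy)

401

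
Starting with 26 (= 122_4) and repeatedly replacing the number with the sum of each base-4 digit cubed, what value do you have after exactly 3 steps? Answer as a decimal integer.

26 = (1,2,2)_4 → 1³ + 2³ + 2³ = 17
17 = (1,0,1)_4 → 1³ + 0³ + 1³ = 2
2 = (2)_4 → 2³ = 8

8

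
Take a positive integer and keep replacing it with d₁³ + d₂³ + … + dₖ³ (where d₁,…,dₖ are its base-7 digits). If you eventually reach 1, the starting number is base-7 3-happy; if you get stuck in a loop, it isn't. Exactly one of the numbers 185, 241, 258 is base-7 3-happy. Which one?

241

185: 185 → 179 → 155 → 29 → 65 → 17 → 35 → 125 → 251 → 341 → 557 → 137 → 197 → 65  — repeats 65 (not base-7 3-happy)
241: 241 → 307 → 433 → 343 → 1  — reaches 1 (base-7 3-happy)
258: 258 → 342 → 648 → 282 → 258  — repeats 258 (not base-7 3-happy)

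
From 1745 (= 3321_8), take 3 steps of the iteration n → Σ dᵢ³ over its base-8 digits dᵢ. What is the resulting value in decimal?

1745 = (3,3,2,1)_8 → 63
63 = (7,7)_8 → 686
686 = (1,2,5,6)_8 → 350

350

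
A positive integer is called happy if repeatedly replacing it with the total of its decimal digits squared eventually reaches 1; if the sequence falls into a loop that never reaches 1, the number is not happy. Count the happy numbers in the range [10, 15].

10: 10 → 1  — happy
11: 11 → 2 → 4 → 16 → 37 → 58 → 89 → 145 → 42 → 20 → 4  — not happy
12: 12 → 5 → 25 → 29 → 85 → 89 → 145 → 42 → 20 → 4 → 16 → 37 → 58 → 89  — not happy
13: 13 → 10 → 1  — happy
14: 14 → 17 → 50 → 25 → 29 → 85 → 89 → 145 → 42 → 20 → 4 → 16 → 37 → 58 → 89  — not happy
15: 15 → 26 → 40 → 16 → 37 → 58 → 89 → 145 → 42 → 20 → 4 → 16  — not happy
happy: 10, 13

2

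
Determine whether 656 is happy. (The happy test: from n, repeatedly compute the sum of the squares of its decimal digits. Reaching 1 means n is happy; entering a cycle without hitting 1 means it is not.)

656 → 97
97 → 130
130 → 10
10 → 1  — reached 1.

happy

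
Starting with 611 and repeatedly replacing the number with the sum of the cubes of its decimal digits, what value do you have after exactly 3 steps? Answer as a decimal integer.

134

611 → 6³ + 1³ + 1³ = 216 + 1 + 1 = 218
218 → 2³ + 1³ + 8³ = 8 + 1 + 512 = 521
521 → 5³ + 2³ + 1³ = 125 + 8 + 1 = 134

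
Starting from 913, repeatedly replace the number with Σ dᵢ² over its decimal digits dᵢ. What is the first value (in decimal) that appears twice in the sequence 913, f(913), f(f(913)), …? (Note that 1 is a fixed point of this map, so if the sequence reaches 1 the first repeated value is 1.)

913 → 9² + 1² + 3² = 91
91 → 9² + 1² = 82
82 → 8² + 2² = 68
68 → 6² + 8² = 100
100 → 1² + 0² + 0² = 1  — reached the fixed point 1.
1 → 1, so 1 is the first repeated value.

1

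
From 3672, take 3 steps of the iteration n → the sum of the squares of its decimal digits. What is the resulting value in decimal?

42

3672 → 3² + 6² + 7² + 2² = 9 + 36 + 49 + 4 = 98
98 → 9² + 8² = 81 + 64 = 145
145 → 1² + 4² + 5² = 1 + 16 + 25 = 42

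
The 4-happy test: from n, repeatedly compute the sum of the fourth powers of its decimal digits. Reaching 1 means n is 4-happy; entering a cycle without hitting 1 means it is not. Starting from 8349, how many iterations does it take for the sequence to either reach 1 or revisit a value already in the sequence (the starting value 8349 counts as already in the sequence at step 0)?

14

8349 → 8⁴ + 3⁴ + 4⁴ + 9⁴ = 10994
10994 → 1⁴ + 0⁴ + 9⁴ + 9⁴ + 4⁴ = 13379
13379 → 1⁴ + 3⁴ + 3⁴ + 7⁴ + 9⁴ = 9125
9125 → 9⁴ + 1⁴ + 2⁴ + 5⁴ = 7203
7203 → 7⁴ + 2⁴ + 0⁴ + 3⁴ = 2498
2498 → 2⁴ + 4⁴ + 9⁴ + 8⁴ = 10929
10929 → 1⁴ + 0⁴ + 9⁴ + 2⁴ + 9⁴ = 13139
13139 → 1⁴ + 3⁴ + 1⁴ + 3⁴ + 9⁴ = 6725
6725 → 6⁴ + 7⁴ + 2⁴ + 5⁴ = 4338
4338 → 4⁴ + 3⁴ + 3⁴ + 8⁴ = 4514
4514 → 4⁴ + 5⁴ + 1⁴ + 4⁴ = 1138
1138 → 1⁴ + 1⁴ + 3⁴ + 8⁴ = 4179
4179 → 4⁴ + 1⁴ + 7⁴ + 9⁴ = 9219
9219 → 9⁴ + 2⁴ + 1⁴ + 9⁴ = 13139  — 13139 repeats.
That took 14 steps.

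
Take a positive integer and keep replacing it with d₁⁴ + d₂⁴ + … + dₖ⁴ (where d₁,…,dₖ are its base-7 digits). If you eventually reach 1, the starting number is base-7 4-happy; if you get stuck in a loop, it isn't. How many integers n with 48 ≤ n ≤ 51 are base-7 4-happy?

48: 48 → 2592 → 1394 → 338 → 2608 → 514 → 244 → 2848 → 1314 → 1956 → 2258 → 1808 → 1938 → 2258  — not base-7 4-happy
49: 49 → 1  — base-7 4-happy
50: 50 → 2 → 16 → 32 → 512 → 164 → 178 → 418 → 708 → 98 → 16  — not base-7 4-happy
51: 51 → 17 → 97 → 2593 → 1459 → 963 → 1153 → 803 → 673 → 1923 → 1507 → 913 → 609 → 707 → 97  — not base-7 4-happy
base-7 4-happy: 49

1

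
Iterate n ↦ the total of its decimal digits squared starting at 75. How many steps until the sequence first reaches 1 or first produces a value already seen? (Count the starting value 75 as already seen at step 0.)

75 → 7² + 5² = 49 + 25 = 74
74 → 7² + 4² = 49 + 16 = 65
65 → 6² + 5² = 36 + 25 = 61
61 → 6² + 1² = 36 + 1 = 37
37 → 3² + 7² = 9 + 49 = 58
58 → 5² + 8² = 25 + 64 = 89
89 → 8² + 9² = 64 + 81 = 145
145 → 1² + 4² + 5² = 1 + 16 + 25 = 42
42 → 4² + 2² = 16 + 4 = 20
20 → 2² + 0² = 4 + 0 = 4
4 → 4² = 16
16 → 1² + 6² = 1 + 36 = 37  — 37 repeats.
That took 12 steps.

12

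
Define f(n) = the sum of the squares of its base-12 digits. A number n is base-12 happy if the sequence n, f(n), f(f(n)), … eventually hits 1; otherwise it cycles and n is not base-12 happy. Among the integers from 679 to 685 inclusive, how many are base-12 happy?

1

679: 679 → 129 → 181 → 11 → 121 → 101 → 89 → 74 → 40 → 25 → 5 → 25  (repeats 25)
680: 680 → 144 → 1  (reaches 1)
681: 681 → 161 → 27 → 13 → 2 → 4 → 16 → 17 → 26 → 8 → 64 → 41 → 34 → 104 → 128 → 164 → 66 → 61 → 26  (repeats 26)
682: 682 → 180 → 10 → 100 → 80 → 100  (repeats 100)
683: 683 → 201 → 98 → 68 → 89 → 74 → 40 → 25 → 5 → 25  (repeats 25)
684: 684 → 97 → 65 → 50 → 20 → 65  (repeats 65)
685: 685 → 98 → 68 → 89 → 74 → 40 → 25 → 5 → 25  (repeats 25)
base-12 happy: 680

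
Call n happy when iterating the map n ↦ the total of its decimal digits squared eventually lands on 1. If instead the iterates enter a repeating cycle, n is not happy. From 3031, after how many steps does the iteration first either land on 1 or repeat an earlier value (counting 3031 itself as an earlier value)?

3031 → 3² + 0² + 3² + 1² = 9 + 0 + 9 + 1 = 19
19 → 1² + 9² = 1 + 81 = 82
82 → 8² + 2² = 64 + 4 = 68
68 → 6² + 8² = 36 + 64 = 100
100 → 1² + 0² + 0² = 1 + 0 + 0 = 1  — reached 1.
That took 5 steps.

5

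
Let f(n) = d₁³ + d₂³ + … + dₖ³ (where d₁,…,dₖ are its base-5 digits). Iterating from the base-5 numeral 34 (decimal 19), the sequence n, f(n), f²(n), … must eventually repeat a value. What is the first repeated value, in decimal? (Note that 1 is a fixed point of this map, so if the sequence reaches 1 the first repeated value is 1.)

19 = (3,4)_5 → 3³ + 4³ = 27 + 64 = 91
91 = (3,3,1)_5 → 3³ + 3³ + 1³ = 27 + 27 + 1 = 55
55 = (2,1,0)_5 → 2³ + 1³ + 0³ = 8 + 1 + 0 = 9
9 = (1,4)_5 → 1³ + 4³ = 1 + 64 = 65
65 = (2,3,0)_5 → 2³ + 3³ + 0³ = 8 + 27 + 0 = 35
35 = (1,2,0)_5 → 1³ + 2³ + 0³ = 1 + 8 + 0 = 9  — 9 already appeared earlier.

9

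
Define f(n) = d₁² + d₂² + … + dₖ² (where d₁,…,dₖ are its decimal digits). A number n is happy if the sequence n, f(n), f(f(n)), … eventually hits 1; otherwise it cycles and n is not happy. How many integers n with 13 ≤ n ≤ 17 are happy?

1

13: 13 → 10 → 1  (reaches 1)
14: 14 → 17 → 50 → 25 → 29 → 85 → 89 → 145 → 42 → 20 → 4 → 16 → 37 → 58 → 89  (repeats 89)
15: 15 → 26 → 40 → 16 → 37 → 58 → 89 → 145 → 42 → 20 → 4 → 16  (repeats 16)
16: 16 → 37 → 58 → 89 → 145 → 42 → 20 → 4 → 16  (repeats 16)
17: 17 → 50 → 25 → 29 → 85 → 89 → 145 → 42 → 20 → 4 → 16 → 37 → 58 → 89  (repeats 89)
happy: 13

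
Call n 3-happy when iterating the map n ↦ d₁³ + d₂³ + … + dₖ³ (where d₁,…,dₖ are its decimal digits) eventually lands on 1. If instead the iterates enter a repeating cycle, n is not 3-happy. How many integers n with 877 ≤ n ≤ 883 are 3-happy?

1

877: 877 → 1198 → 1243 → 100 → 1  — 3-happy
878: 878 → 1367 → 587 → 980 → 1241 → 74 → 407 → 407  — not 3-happy
879: 879 → 1584 → 702 → 351 → 153 → 153  — not 3-happy
880: 880 → 1024 → 73 → 370 → 370  — not 3-happy
881: 881 → 1025 → 134 → 92 → 737 → 713 → 371 → 371  — not 3-happy
882: 882 → 1032 → 36 → 243 → 99 → 1458 → 702 → 351 → 153 → 153  — not 3-happy
883: 883 → 1051 → 127 → 352 → 160 → 217 → 352  — not 3-happy
3-happy: 877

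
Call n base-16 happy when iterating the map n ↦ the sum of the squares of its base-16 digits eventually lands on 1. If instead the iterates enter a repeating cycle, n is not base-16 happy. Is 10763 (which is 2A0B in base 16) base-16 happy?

10763 = (2,10,0,11)_16 → 2² + 10² + 0² + 11² = 4 + 100 + 0 + 121 = 225
225 = (14,1)_16 → 14² + 1² = 196 + 1 = 197
197 = (12,5)_16 → 12² + 5² = 144 + 25 = 169
169 = (10,9)_16 → 10² + 9² = 100 + 81 = 181
181 = (11,5)_16 → 11² + 5² = 121 + 25 = 146
146 = (9,2)_16 → 9² + 2² = 81 + 4 = 85
85 = (5,5)_16 → 5² + 5² = 25 + 25 = 50
50 = (3,2)_16 → 3² + 2² = 9 + 4 = 13
13 = (13)_16 → 13² = 169  — 169 already seen; the sequence cycles without reaching 1.

not base-16 happy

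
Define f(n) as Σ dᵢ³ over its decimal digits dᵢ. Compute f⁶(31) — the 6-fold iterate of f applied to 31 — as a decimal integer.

133

31 → 3³ + 1³ = 27 + 1 = 28
28 → 2³ + 8³ = 8 + 512 = 520
520 → 5³ + 2³ + 0³ = 125 + 8 + 0 = 133
133 → 1³ + 3³ + 3³ = 1 + 27 + 27 = 55
55 → 5³ + 5³ = 125 + 125 = 250
250 → 2³ + 5³ + 0³ = 8 + 125 + 0 = 133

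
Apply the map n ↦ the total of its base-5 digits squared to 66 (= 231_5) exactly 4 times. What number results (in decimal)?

10

66 = (2,3,1)_5 → 2² + 3² + 1² = 14
14 = (2,4)_5 → 2² + 4² = 20
20 = (4,0)_5 → 4² + 0² = 16
16 = (3,1)_5 → 3² + 1² = 10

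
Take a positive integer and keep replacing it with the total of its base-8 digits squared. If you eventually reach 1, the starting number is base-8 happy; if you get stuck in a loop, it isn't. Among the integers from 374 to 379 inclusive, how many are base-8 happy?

1

374: 374 → 97 → 18 → 8 → 1  — base-8 happy
375: 375 → 110 → 62 → 85 → 30 → 45 → 50 → 40 → 25 → 10 → 5 → 25  — not base-8 happy
376: 376 → 74 → 6 → 36 → 32 → 16 → 4 → 16  — not base-8 happy
377: 377 → 75 → 11 → 10 → 5 → 25 → 10  — not base-8 happy
378: 378 → 78 → 38 → 52 → 52  — not base-8 happy
379: 379 → 83 → 14 → 37 → 41 → 26 → 13 → 26  — not base-8 happy
base-8 happy: 374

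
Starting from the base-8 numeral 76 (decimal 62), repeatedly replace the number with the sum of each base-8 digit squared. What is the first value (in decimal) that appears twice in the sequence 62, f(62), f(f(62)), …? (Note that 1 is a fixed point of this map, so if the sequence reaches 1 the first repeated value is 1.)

62 = (7,6)_8 → 7² + 6² = 49 + 36 = 85
85 = (1,2,5)_8 → 1² + 2² + 5² = 1 + 4 + 25 = 30
30 = (3,6)_8 → 3² + 6² = 9 + 36 = 45
45 = (5,5)_8 → 5² + 5² = 25 + 25 = 50
50 = (6,2)_8 → 6² + 2² = 36 + 4 = 40
40 = (5,0)_8 → 5² + 0² = 25 + 0 = 25
25 = (3,1)_8 → 3² + 1² = 9 + 1 = 10
10 = (1,2)_8 → 1² + 2² = 1 + 4 = 5
5 = (5)_8 → 5² = 25  — 25 already appeared earlier.

25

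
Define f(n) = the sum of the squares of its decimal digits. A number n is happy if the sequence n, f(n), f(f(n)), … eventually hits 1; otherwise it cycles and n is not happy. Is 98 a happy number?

98 → 9² + 8² = 145
145 → 1² + 4² + 5² = 42
42 → 4² + 2² = 20
20 → 2² + 0² = 4
4 → 4² = 16
16 → 1² + 6² = 37
37 → 3² + 7² = 58
58 → 5² + 8² = 89
89 → 8² + 9² = 145  — 145 already seen; the sequence cycles without reaching 1.

not happy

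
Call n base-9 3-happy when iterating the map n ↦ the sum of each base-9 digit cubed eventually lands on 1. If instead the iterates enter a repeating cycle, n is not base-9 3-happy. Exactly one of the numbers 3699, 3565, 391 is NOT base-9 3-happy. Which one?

3699: 3699 → 341 → 577 → 345 → 99 → 9 → 1  — reaches 1 (base-9 3-happy)
3565: 3565 → 577 → 345 → 99 → 9 → 1  — reaches 1 (base-9 3-happy)
391: 391 → 471 → 495 → 217 → 225 → 351 → 91 → 3 → 27 → 27  — repeats 27 (not base-9 3-happy)

391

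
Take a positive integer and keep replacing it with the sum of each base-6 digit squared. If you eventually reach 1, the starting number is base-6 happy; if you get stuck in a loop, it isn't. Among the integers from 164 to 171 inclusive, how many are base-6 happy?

164: 164 → 29 → 41 → 26 → 20 → 13 → 5 → 25 → 17 → 29  (repeats 29)
165: 165 → 34 → 41 → 26 → 20 → 13 → 5 → 25 → 17 → 29 → 41  (repeats 41)
166: 166 → 41 → 26 → 20 → 13 → 5 → 25 → 17 → 29 → 41  (repeats 41)
167: 167 → 50 → 9 → 10 → 17 → 29 → 41 → 26 → 20 → 13 → 5 → 25 → 17  (repeats 17)
168: 168 → 32 → 29 → 41 → 26 → 20 → 13 → 5 → 25 → 17 → 29  (repeats 29)
169: 169 → 33 → 34 → 41 → 26 → 20 → 13 → 5 → 25 → 17 → 29 → 41  (repeats 41)
170: 170 → 36 → 1  (reaches 1)
171: 171 → 41 → 26 → 20 → 13 → 5 → 25 → 17 → 29 → 41  (repeats 41)
base-6 happy: 170

1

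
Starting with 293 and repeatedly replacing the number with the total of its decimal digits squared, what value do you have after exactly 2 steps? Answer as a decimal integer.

97

293 → 2² + 9² + 3² = 94
94 → 9² + 4² = 97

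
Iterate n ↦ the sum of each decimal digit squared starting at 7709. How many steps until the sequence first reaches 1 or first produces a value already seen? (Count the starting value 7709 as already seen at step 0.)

7709 → 7² + 7² + 0² + 9² = 179
179 → 1² + 7² + 9² = 131
131 → 1² + 3² + 1² = 11
11 → 1² + 1² = 2
2 → 2² = 4
4 → 4² = 16
16 → 1² + 6² = 37
37 → 3² + 7² = 58
58 → 5² + 8² = 89
89 → 8² + 9² = 145
145 → 1² + 4² + 5² = 42
42 → 4² + 2² = 20
20 → 2² + 0² = 4  — 4 repeats.
That took 13 steps.

13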